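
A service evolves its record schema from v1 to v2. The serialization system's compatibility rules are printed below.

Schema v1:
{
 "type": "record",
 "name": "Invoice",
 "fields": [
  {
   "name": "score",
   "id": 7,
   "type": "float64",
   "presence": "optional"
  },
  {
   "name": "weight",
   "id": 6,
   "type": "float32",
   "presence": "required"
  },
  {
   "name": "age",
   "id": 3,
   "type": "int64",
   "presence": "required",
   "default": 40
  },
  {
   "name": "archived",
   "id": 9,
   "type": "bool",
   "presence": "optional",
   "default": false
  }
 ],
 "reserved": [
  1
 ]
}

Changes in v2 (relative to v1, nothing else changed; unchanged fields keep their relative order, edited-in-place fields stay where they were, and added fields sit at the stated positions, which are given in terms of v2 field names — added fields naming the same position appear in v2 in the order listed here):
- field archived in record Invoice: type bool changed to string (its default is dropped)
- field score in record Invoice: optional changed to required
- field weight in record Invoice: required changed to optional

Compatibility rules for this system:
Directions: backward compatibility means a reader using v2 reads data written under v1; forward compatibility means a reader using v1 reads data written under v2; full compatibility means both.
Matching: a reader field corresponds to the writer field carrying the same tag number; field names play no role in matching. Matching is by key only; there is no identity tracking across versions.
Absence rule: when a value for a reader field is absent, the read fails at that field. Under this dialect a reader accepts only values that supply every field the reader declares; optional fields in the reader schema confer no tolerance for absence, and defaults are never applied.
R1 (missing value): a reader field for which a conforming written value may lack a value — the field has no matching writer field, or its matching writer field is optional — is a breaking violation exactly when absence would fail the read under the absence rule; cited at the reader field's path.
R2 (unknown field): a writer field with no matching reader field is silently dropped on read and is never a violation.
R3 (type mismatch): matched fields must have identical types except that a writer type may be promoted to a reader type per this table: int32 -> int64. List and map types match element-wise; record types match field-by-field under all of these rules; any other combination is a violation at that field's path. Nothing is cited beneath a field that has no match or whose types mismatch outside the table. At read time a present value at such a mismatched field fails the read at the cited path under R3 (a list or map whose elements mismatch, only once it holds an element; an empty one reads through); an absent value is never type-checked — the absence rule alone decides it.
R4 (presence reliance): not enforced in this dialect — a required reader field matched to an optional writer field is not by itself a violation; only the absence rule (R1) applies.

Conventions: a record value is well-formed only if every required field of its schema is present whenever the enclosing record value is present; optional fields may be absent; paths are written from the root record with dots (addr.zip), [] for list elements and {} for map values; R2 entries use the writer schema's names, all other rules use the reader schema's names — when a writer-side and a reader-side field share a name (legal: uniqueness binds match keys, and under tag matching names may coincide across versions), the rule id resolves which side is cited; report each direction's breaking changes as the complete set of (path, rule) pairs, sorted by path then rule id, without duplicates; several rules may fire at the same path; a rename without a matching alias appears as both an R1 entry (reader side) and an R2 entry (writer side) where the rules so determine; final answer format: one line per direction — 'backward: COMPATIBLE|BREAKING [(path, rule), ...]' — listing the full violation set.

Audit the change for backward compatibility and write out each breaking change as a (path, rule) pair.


backward: BREAKING [(archived, R1), (archived, R3), (score, R1)]

each type pair in Invoice: writer, then reader
backward pass over Invoice, reader schema v2, writer schema v1:
  score <- score (float64 -> float64, writer optional)
  weight <- weight (float32 -> float32, writer required)
  age <- age (int64 -> int64, writer required)
  archived <- archived (bool -> string, writer optional)
  rule R1 violated at archived
  rule R3 violated at archived
  rule R1 violated at score
  => 3 violation(s): backward is BREAKING for Invoice
diffs on Invoice not affecting the asked answer:
  field score in record Invoice: optional changed to required -> matters only for Invoice's forward compatibility — outside the asked direction
  field weight in record Invoice: required changed to optional -> matters only for Invoice's forward compatibility — outside the asked direction


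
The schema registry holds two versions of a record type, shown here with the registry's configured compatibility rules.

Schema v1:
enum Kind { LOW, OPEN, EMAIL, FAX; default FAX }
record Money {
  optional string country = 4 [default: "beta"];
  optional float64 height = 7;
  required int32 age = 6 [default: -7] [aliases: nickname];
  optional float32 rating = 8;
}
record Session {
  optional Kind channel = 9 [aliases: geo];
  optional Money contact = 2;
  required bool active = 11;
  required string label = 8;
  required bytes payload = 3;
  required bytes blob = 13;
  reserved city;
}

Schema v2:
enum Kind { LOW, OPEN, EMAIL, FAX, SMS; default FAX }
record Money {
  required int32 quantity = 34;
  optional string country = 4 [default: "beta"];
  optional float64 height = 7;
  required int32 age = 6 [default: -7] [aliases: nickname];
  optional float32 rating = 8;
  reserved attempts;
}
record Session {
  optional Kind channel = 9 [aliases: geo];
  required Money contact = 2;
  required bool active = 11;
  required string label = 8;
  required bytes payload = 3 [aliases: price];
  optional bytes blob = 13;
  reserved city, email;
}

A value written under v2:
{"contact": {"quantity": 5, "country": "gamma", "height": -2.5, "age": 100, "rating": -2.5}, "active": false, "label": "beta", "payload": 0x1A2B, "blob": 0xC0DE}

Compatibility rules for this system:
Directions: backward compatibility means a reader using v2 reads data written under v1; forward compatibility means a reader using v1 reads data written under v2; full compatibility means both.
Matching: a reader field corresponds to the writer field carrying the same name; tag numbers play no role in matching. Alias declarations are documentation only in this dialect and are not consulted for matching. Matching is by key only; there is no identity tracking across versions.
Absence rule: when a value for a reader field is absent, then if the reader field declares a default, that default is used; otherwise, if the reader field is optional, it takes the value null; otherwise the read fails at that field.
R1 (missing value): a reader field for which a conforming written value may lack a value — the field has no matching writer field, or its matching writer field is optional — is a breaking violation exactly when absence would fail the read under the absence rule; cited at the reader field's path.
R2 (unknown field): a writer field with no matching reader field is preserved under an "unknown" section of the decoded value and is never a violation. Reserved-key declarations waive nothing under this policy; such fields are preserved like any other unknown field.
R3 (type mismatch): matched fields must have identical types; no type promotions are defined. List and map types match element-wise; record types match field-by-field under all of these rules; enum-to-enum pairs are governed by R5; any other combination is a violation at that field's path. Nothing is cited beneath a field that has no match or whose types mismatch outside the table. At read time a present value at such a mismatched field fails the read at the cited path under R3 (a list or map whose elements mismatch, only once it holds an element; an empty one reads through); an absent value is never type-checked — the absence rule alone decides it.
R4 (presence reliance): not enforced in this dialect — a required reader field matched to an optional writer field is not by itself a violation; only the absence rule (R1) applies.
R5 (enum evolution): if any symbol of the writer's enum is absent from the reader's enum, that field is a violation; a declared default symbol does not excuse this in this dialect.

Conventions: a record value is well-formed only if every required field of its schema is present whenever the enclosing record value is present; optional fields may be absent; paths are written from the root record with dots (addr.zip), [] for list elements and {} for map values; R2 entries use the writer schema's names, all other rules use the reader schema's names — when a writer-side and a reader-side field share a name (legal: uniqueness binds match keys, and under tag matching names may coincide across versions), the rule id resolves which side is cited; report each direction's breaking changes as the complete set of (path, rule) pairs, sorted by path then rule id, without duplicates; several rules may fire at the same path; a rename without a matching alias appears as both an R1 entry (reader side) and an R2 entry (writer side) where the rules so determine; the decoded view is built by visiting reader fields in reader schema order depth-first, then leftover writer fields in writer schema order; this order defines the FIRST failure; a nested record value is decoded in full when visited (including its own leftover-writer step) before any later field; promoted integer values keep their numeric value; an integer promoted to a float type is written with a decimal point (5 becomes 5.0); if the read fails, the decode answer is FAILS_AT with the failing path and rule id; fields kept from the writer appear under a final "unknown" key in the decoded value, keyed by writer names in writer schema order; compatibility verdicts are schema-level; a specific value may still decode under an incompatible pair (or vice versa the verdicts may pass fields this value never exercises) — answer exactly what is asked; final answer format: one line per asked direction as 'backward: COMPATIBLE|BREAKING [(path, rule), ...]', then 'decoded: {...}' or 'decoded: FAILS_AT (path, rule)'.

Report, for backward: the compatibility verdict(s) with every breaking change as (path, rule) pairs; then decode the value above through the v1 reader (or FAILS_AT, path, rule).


the writer's type comes first in each Session pair
backward analysis of Session with v2 as reader and v1 as writer:
  channel: Kind -> Kind, writer optional; from channel
  contact: Money -> Money, writer optional; from contact
  active: bool -> bool, writer required; from active
  label: string -> string, writer required; from label
  payload: bytes -> bytes, writer required; from payload
  blob: bytes -> bytes, writer required; from blob
  no writer field matches reader contact.quantity
  contact.country: string -> string, writer optional; from contact.country
  contact.height: float64 -> float64, writer optional; from contact.height
  contact.age: int32 -> int32, writer required; from contact.age
  contact.rating: float32 -> float32, writer optional; from contact.rating
  breaking: (contact, R1)
  breaking: (contact.quantity, R1)
  => backward verdict for Session: BREAKING, 2 violation(s)
decode (reader v1):
  channel := null (missing; optional => null)
  contact.country := "gamma"
  contact.height := -2.5
  contact.age := 100
  contact.rating := -2.5
  writer contact.quantity: kept under "unknown"
  active := false
  label := "beta"
  payload := 0x1A2B
  blob := 0xC0DE
  => decoded: {"channel": null, "contact": {"country": "gamma", "height": -2.5, "age": 100, "rating": -2.5, "unknown": {"quantity": 5}}, "active": false, "label": "beta", "payload": 0x1A2B, "blob": 0xC0DE}
diffs on Session not affecting the asked answer:
  enum Kind (field channel in record Session): symbol SMS added -> matters only for Session's forward compatibility — outside the asked direction
  field blob in record Session: required changed to optional -> matters only for Session's forward compatibility — outside the asked direction

backward: BREAKING [(contact, R1), (contact.quantity, R1)]; decoded: {"channel": null, "contact": {"country": "gamma", "height": -2.5, "age": 100, "rating": -2.5, "unknown": {"quantity": 5}}, "active": false, "label": "beta", "payload": 0x1A2B, "blob": 0xC0DE}


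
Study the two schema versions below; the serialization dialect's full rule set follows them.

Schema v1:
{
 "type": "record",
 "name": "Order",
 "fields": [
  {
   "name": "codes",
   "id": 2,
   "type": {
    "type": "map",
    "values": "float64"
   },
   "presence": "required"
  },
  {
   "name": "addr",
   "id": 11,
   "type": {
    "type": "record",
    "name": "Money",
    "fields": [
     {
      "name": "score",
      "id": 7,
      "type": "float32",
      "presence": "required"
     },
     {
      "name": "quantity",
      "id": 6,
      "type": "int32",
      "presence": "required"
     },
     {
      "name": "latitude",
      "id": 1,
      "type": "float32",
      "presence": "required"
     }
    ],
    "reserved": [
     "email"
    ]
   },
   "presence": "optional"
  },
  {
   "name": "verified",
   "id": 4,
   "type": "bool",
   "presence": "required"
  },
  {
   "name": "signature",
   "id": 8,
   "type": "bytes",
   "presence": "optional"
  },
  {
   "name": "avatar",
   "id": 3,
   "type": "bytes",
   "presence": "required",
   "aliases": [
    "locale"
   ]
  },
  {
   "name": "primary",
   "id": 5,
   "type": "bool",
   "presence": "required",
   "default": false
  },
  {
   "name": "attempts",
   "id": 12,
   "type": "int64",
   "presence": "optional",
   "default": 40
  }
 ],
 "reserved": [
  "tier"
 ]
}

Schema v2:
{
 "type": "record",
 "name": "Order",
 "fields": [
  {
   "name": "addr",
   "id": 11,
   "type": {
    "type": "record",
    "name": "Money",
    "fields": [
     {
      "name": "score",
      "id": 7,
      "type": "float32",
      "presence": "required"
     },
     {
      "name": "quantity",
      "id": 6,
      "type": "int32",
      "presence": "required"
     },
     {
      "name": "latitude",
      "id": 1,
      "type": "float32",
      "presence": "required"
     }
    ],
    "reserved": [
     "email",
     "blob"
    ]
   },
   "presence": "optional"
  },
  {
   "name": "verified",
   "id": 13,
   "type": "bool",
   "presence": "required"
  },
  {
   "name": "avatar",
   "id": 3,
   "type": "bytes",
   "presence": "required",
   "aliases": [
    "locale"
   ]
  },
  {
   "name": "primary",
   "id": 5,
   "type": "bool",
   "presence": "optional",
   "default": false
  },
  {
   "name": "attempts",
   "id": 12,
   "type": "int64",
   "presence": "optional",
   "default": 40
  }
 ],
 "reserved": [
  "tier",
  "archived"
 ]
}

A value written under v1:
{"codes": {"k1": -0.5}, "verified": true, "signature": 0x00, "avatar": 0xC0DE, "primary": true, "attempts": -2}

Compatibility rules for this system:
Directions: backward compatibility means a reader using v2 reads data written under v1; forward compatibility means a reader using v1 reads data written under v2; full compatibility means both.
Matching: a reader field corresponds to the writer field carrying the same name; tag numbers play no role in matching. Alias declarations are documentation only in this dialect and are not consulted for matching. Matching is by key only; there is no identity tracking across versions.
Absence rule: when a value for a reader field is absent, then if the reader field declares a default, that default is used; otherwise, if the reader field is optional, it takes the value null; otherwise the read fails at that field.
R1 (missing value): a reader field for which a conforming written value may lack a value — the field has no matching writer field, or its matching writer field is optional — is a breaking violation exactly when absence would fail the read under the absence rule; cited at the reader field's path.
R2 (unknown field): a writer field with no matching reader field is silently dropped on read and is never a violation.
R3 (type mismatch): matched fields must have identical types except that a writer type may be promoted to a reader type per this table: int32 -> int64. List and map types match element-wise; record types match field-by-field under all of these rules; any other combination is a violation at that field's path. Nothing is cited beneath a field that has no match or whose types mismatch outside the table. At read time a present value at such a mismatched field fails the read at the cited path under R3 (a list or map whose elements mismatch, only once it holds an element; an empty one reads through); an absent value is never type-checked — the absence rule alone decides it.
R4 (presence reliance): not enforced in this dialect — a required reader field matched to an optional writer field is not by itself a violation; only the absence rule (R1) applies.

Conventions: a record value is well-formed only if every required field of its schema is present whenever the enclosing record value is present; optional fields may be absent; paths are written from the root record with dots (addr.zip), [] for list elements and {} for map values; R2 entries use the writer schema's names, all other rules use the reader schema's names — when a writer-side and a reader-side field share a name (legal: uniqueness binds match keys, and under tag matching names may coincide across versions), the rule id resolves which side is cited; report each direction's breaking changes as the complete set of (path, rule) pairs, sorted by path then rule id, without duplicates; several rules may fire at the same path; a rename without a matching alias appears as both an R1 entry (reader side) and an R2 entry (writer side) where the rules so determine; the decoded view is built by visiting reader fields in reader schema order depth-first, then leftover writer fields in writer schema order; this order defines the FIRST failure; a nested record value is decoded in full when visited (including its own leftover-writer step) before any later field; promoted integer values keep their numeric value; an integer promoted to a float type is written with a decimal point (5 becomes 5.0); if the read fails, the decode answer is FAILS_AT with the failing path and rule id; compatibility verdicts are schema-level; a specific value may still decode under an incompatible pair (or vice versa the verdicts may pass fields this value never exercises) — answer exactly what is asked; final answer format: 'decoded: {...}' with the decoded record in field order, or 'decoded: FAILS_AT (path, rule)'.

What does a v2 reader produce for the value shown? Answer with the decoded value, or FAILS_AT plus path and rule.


each type pair in Order: writer, then reader
decode (reader v2):
  addr := null (not supplied -> null)
  verified := true
  avatar := 0xC0DE
  primary := true
  attempts := -2
  writer codes: unmatched, discarded
  writer signature: unmatched, discarded
  => decoded: {"addr": null, "verified": true, "avatar": 0xC0DE, "primary": true, "attempts": -2}
the rest of the Order diff is inert for this question:
  field primary in record Order: required changed to optional -> fires no rule on Order under this dialect and leaves the result unchanged
  field verified in record Order: tag 4 changed to 13 -> fires no rule on Order under this dialect and leaves the result unchanged

decoded: {"addr": null, "verified": true, "avatar": 0xC0DE, "primary": true, "attempts": -2}


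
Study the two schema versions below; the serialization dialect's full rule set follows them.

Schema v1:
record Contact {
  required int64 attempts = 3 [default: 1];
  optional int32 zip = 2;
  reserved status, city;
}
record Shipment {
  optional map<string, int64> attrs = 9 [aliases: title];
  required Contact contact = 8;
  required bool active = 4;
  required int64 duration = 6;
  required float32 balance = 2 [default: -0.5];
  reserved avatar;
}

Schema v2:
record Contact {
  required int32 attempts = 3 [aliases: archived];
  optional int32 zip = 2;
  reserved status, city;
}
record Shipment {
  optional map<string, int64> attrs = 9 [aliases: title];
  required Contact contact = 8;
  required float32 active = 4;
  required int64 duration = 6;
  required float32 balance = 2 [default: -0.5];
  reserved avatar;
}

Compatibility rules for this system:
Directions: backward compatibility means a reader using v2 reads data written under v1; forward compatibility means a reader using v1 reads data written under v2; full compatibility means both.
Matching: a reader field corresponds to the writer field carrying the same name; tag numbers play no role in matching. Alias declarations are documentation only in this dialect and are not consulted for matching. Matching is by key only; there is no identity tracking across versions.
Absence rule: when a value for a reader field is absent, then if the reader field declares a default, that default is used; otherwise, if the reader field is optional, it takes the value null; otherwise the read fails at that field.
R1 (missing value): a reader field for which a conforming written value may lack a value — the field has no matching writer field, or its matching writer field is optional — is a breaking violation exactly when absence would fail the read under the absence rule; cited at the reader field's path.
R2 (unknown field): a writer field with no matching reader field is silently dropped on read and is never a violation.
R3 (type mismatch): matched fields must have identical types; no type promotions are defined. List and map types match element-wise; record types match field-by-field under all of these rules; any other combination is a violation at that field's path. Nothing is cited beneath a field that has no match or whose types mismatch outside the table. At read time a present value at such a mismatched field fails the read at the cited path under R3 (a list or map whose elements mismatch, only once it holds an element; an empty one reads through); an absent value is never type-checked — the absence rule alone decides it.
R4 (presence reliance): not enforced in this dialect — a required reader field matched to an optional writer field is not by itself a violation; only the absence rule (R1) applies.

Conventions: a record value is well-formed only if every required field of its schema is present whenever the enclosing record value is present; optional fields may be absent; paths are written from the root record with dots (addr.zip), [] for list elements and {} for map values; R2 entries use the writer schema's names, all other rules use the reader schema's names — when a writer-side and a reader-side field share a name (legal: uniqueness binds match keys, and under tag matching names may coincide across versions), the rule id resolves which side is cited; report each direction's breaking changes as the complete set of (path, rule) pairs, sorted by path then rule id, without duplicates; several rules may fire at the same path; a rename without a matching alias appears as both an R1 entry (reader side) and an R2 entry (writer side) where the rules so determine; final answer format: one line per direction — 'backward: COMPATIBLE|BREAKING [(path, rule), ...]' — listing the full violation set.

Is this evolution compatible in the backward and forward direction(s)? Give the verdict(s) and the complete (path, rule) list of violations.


each type pair in Shipment: writer, then reader
backward pass over Shipment, reader schema v2, writer schema v1:
  map<string, int64> -> map<string, int64>, writer optional: attrs aligns to attrs
  Contact -> Contact, writer required: contact aligns to contact
  bool -> float32, writer required: active aligns to active
  int64 -> int64, writer required: duration aligns to duration
  float32 -> float32, writer required: balance aligns to balance
  int64 -> int32, writer required: contact.attempts aligns to contact.attempts
  int32 -> int32, writer optional: contact.zip aligns to contact.zip
  violation R3 at active
  violation R3 at contact.attempts
  => backward: BREAKING (2)
forward pass over Shipment, reader schema v1, writer schema v2:
  map<string, int64> -> map<string, int64>, writer optional: attrs aligns to attrs
  Contact -> Contact, writer required: contact aligns to contact
  float32 -> bool, writer required: active aligns to active
  int64 -> int64, writer required: duration aligns to duration
  float32 -> float32, writer required: balance aligns to balance
  int32 -> int64, writer required: contact.attempts aligns to contact.attempts
  int32 -> int32, writer optional: contact.zip aligns to contact.zip
  violation R3 at active
  violation R3 at contact.attempts
  => forward: BREAKING (2)

backward: BREAKING [(active, R3), (contact.attempts, R3)]; forward: BREAKING [(active, R3), (contact.attempts, R3)]


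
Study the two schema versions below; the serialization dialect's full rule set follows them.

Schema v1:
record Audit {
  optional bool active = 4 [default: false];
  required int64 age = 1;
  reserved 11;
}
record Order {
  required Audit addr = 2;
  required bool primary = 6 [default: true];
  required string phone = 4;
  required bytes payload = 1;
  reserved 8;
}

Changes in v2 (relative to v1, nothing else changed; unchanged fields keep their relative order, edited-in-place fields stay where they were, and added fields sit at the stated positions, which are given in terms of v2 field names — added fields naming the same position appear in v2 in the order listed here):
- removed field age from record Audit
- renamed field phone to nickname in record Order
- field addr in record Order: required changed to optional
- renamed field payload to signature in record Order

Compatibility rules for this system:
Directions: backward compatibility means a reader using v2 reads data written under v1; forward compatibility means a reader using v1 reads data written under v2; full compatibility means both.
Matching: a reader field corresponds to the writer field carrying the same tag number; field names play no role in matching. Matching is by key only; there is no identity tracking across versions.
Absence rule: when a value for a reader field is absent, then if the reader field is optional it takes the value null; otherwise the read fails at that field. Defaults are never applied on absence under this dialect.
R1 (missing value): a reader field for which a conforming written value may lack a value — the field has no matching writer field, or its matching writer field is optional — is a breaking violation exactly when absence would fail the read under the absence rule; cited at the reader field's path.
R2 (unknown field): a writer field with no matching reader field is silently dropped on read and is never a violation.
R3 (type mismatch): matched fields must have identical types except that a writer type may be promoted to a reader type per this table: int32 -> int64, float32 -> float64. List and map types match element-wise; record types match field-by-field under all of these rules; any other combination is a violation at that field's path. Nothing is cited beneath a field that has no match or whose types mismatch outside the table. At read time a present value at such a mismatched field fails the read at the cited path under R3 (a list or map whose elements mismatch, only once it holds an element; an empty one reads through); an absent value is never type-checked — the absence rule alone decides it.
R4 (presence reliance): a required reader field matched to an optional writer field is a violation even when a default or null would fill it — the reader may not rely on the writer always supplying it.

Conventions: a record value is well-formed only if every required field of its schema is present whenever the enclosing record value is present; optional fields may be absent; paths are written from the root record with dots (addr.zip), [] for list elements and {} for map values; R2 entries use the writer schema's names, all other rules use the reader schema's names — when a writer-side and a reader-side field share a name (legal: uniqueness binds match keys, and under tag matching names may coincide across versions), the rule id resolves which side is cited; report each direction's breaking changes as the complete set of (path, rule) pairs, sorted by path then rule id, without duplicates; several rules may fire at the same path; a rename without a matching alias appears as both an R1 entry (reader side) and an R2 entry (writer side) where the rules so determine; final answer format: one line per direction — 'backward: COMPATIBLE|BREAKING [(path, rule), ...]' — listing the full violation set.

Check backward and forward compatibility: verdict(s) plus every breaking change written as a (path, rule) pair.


arrows below run writer -> reader for Order
backward pass over Order, reader schema v2, writer schema v1:
  writer required, Audit -> Audit: reader addr maps from writer addr
  writer required, bool -> bool: reader primary maps from writer primary
  writer required, string -> string: reader nickname maps from writer phone
  writer required, bytes -> bytes: reader signature maps from writer payload
  writer optional, bool -> bool: reader addr.active maps from writer addr.active
  writer field addr.age has no reader counterpart
  => backward: COMPATIBLE
forward pass over Order, reader schema v1, writer schema v2:
  writer optional, Audit -> Audit: reader addr maps from writer addr
  writer required, bool -> bool: reader primary maps from writer primary
  writer required, string -> string: reader phone maps from writer nickname
  writer required, bytes -> bytes: reader payload maps from writer signature
  writer optional, bool -> bool: reader addr.active maps from writer addr.active
  addr.age has no writer counterpart
  R1 fires at addr
  R4 fires at addr
  R1 fires at addr.age
  => 3 violation(s): forward is BREAKING for Order

backward: COMPATIBLE []; forward: BREAKING [(addr, R1), (addr, R4), (addr.age, R1)]


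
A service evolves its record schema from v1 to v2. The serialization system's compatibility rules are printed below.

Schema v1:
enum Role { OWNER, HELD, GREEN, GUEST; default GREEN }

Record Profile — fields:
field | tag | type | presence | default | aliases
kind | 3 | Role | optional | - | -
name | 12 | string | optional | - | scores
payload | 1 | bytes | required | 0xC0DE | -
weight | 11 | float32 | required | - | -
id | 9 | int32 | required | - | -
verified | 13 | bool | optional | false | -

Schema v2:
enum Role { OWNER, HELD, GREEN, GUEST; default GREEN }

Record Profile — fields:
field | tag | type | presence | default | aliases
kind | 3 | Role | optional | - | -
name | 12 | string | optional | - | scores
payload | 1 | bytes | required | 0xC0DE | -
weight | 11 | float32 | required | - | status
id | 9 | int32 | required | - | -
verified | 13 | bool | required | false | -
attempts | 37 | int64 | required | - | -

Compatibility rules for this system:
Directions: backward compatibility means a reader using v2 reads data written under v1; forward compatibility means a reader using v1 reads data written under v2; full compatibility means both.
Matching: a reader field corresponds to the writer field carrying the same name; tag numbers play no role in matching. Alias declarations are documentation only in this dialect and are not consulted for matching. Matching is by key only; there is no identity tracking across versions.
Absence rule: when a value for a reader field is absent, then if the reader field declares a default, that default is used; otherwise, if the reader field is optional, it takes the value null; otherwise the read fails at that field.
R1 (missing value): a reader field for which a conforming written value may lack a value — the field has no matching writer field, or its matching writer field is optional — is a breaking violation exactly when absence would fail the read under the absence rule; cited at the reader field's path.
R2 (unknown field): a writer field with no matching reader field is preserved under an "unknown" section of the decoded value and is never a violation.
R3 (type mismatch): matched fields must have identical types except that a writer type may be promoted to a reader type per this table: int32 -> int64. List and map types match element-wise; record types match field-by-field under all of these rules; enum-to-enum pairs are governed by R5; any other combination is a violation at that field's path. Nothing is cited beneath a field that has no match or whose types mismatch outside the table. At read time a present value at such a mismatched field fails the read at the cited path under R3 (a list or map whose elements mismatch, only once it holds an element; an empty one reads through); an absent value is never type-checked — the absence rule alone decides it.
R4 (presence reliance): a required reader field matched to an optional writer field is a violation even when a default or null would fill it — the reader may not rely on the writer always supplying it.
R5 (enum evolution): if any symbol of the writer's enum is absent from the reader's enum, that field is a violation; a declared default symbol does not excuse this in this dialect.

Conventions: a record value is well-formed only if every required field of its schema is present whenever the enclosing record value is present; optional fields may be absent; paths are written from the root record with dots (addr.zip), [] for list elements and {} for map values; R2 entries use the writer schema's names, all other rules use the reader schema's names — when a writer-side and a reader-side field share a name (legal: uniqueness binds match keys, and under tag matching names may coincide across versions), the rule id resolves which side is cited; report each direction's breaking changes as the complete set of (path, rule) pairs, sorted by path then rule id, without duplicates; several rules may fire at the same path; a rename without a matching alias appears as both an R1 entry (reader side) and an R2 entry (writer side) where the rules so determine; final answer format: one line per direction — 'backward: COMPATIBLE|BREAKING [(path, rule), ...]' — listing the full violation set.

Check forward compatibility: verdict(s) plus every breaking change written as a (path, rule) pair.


the writer's type comes first in each Profile pair
forward on Profile — v1 reading data written by v2:
  kind: Role -> Role, writer optional; from kind
  name: string -> string, writer optional; from name
  payload: bytes -> bytes, writer required; from payload
  weight: float32 -> float32, writer required; from weight
  id: int32 -> int32, writer required; from id
  verified: bool -> bool, writer required; from verified
  writer attempts: unknown to reader
  => no violations; forward on Profile: COMPATIBLE
the other Profile changes do not affect what is asked:
  field verified in record Profile: optional changed to required -> its effect on Profile is confined to the backward direction, not asked
  added field attempts to record Profile: required int64, tag 37 (in v2 it sits last) -> its effect on Profile is confined to the backward direction, not asked

forward: COMPATIBLE []


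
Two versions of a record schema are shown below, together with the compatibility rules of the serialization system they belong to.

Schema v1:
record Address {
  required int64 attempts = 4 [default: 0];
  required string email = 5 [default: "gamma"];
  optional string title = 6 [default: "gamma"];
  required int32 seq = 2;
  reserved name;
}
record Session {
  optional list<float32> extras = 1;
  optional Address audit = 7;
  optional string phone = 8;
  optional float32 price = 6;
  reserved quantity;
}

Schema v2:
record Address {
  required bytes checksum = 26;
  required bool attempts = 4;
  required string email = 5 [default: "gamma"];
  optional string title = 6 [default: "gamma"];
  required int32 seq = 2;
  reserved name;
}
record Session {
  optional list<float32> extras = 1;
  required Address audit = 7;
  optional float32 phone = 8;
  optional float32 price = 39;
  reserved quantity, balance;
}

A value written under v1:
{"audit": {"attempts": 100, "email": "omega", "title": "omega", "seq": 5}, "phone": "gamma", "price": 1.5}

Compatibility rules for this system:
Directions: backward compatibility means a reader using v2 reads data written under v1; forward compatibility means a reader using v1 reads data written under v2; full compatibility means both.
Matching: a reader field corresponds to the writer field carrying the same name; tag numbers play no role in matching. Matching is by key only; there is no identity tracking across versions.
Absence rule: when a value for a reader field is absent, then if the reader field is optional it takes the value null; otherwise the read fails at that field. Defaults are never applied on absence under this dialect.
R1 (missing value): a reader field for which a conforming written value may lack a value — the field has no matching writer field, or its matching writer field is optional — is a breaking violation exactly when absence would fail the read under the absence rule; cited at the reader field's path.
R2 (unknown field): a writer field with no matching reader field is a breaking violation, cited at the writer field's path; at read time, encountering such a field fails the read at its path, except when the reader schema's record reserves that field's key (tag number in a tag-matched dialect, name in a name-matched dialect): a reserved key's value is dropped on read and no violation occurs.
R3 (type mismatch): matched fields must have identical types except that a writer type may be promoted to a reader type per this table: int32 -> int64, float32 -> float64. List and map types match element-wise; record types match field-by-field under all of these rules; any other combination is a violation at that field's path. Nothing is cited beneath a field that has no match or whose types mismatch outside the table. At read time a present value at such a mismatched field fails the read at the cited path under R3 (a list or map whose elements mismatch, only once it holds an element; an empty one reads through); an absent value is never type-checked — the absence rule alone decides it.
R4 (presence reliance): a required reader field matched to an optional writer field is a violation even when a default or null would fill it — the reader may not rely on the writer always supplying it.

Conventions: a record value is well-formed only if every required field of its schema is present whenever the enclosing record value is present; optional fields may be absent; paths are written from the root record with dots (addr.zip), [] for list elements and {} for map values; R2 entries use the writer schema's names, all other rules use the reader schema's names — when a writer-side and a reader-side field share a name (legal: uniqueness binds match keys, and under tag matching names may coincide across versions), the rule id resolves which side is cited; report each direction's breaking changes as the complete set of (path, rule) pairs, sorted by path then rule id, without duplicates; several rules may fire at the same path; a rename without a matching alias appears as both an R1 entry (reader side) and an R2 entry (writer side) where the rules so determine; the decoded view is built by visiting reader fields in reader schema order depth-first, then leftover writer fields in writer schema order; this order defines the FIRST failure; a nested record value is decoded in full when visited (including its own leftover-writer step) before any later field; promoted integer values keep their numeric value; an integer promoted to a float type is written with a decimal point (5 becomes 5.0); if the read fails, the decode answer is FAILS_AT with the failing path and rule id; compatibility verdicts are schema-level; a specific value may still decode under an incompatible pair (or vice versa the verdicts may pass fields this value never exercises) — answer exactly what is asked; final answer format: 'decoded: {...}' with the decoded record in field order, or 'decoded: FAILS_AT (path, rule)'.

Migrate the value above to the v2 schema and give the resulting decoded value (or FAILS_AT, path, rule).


decoded: FAILS_AT (audit.checksum, R1)

the writer's type comes first in each Session pair
migrating the Session value to v2:
  extras := null (missing; optional => null)
  read fails at audit.checksum under R1 (no fill)
  => FAILS_AT (audit.checksum, R1)
ruling out the remaining Session differences:
  field phone in record Session: type string changed to float32 -> shifts the Session verdicts, not this decode
  field price in record Session: tag 6 changed to 39 -> no rule fires on it and the decoded Session view is identical with or without it
  field attempts in record Address: type int64 changed to bool (its default is dropped) -> shifts the Session verdicts, not this decode
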